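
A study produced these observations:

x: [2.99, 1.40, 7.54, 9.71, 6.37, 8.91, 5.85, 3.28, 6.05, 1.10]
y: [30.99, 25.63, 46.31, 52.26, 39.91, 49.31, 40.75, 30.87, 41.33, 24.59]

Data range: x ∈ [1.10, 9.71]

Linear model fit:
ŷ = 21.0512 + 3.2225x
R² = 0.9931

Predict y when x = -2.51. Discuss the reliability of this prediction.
The equation gives ŷ = 12.9627; however x = -2.51 is 3.61 units below the observed range, so this extrapolated value should not be trusted.

Prediction calculation:
ŷ = 21.0512 + 3.2225 × (-2.51)
ŷ = 12.9627

Reliability:
- Data range: x ∈ [1.10, 9.71]
- Prediction point: x = -2.51 is 3.61 units below the observed range → this is EXTRAPOLATION, not interpolation

Why that matters here:
- The linear relationship may not hold outside the observed range
- There are no observations near this x to validate the fitted line there

The R² = 0.9931 only validates the fit within [1.10, 9.71]; treat ŷ = 12.9627 with caution.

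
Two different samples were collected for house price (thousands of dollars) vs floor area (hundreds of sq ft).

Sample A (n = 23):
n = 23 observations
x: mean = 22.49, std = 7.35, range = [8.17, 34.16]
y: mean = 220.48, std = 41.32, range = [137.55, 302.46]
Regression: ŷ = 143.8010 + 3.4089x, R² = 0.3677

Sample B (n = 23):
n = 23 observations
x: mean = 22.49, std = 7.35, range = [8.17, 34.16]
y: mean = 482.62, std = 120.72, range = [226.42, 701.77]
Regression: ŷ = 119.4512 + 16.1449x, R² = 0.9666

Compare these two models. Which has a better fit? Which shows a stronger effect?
Model B has the better fit (R² = 0.9666 vs 0.3677). Model B shows the stronger effect (|β₁| = 16.1449 vs 3.4089).

Model Comparison:

Which explains more variance? (R²)
- Model A: R² = 0.3677 → 36.77% of variance in house price explained
- Model B: R² = 0.9666 → 96.66% of variance in house price explained
- 0.9666 > 0.3677 → Model B has the better fit

Strength of effect — compare |β₁|:
- Model A: β₁ = 3.4089 → predicted house price rises 3.4089 thousand dollars per additional hundred sq ft of floor area
- Model B: β₁ = 16.1449 → predicted house price rises 16.1449 thousand dollars per additional hundred sq ft of floor area
- |3.4089| < |16.1449| → Model B shows the stronger marginal effect

Note: The two samples could reflect different populations, time periods, or measurement quality.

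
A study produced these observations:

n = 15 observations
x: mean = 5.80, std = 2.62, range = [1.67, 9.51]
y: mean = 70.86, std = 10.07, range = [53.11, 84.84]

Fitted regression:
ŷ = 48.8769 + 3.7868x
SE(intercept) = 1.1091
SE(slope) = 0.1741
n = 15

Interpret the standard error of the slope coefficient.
SE(β̂₁) = 0.1741 is the estimated standard deviation of the slope estimate across repeated samples; relative to β̂₁ = 3.7868 that is 4.6%, a precise estimate.

SE(β̂₁) = 0.1741 says: if we drew many samples of n = 15 from the same population and refit each time, the fitted slopes would scatter with a standard deviation of roughly 0.1741 around the true β₁.

Relative precision:
- SE / |β̂₁| = 0.1741 / 3.7868 = 4.6%
- Rule of thumb (under 20%: precise; 20% to under 50%: moderately precise; 50% or more: imprecise) → precise

Link to interval estimation: a confidence interval for β₁ is β̂₁ ± t* × 0.1741, so SE sets the half-width per unit of t*.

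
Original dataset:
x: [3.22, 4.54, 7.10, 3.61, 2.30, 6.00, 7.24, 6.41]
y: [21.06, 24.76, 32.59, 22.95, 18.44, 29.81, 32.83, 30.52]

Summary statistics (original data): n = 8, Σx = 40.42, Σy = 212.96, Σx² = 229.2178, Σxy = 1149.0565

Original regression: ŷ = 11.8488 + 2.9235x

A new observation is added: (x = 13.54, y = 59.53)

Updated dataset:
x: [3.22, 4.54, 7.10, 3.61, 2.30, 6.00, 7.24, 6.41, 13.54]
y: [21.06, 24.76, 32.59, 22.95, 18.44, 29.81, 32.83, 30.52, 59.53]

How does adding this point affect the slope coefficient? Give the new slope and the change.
The slope changes from 2.9235 to 3.6096 (change of +0.6861, or +23.5%).

The new point has HIGH LEVERAGE: x = 13.54 is far from the original mean x̄ = 40.42/8 ≈ 5.05 (original range [2.30, 7.24]).

Step 1: Update the sums with the new point (n goes from 8 to 9)
Σx  = 40.42 + 13.54 = 53.96
Σy  = 212.96 + 59.53 = 272.49
Σx² = 229.2178 + 13.54² = 229.2178 + 183.3316 = 412.5494
Σxy = 1149.0565 + 13.54×59.53 = 1149.0565 + 806.0362 = 1955.0927

Step 2: Recompute the slope with b₁ = (nΣxy − ΣxΣy) / (nΣx² − (Σx)²)
Numerator   = 9×1955.0927 − 53.96×272.49 = 17595.8343 − 14703.5604 = 2892.2739
Denominator = 9×412.5494 − 53.96² = 3712.9446 − 2911.6816 = 801.2630
b₁(new) = 2892.2739 / 801.2630 = 3.6096

(Same formula on the original sums: (8×1149.0565 − 40.42×212.96) / (8×229.2178 − 40.42²) = 584.6088 / 199.9660 = 2.9235, matching the given fit.)

Step 3: Change in slope
Δβ₁ = 3.6096 − 2.9235 = +0.6861
Relative change = +0.6861 / 2.9235 × 100% = +23.5%
→ the slope increases when the point is added.

Because the point sits above the extension of the original line at a high-leverage x, it tilts the fit up.
In practice: refit with and without it and report both if conclusions differ.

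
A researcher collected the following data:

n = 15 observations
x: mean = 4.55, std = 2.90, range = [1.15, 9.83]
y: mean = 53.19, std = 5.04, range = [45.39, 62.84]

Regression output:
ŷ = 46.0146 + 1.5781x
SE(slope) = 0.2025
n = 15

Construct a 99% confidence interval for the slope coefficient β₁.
The 99% CI for β₁ is (0.9681, 2.1881)

Confidence interval for the slope:

The 99% CI for β₁ is: β̂₁ ± t*(α/2, n-2) × SE(β̂₁)

Step 1: Find critical t-value
- Confidence level = 0.99
- Degrees of freedom = n - 2 = 15 - 2 = 13
- t*(α/2, 13) = 3.0123

Step 2: Calculate margin of error
Margin = 3.0123 × 0.2025 = 0.6100

Step 3: Construct interval
CI = 1.5781 ± 0.6100
CI = (0.9681, 2.1881)

Interpretation: intervals built this way capture the true β₁ in 99% of repeated samples; here the plausible range for the per-unit effect of x on y is 0.9681 to 2.1881.
The interval does not include 0, suggesting a significant linear relationship.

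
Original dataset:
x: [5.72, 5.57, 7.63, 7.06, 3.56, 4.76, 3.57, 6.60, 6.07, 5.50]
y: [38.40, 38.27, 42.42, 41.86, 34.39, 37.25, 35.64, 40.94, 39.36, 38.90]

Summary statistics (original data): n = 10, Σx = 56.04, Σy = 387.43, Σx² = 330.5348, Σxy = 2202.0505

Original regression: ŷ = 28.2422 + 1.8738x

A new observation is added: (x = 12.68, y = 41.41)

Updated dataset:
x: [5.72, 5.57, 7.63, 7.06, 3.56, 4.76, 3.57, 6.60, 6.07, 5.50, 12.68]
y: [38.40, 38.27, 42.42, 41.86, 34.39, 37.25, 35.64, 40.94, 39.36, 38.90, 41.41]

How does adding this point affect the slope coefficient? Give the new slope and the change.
New slope β₁ = 0.7749 versus 1.8738 before: a change of -1.0989 (-58.6%).

x = 12.68 lies well outside the original x-range [3.56, 7.63] (x̄ ≈ 5.60), so this observation has high leverage and can move the slope substantially.

Step 1: Update the sums with the new point (n goes from 10 to 11)
Σx  = 56.04 + 12.68 = 68.72
Σy  = 387.43 + 41.41 = 428.84
Σx² = 330.5348 + 12.68² = 330.5348 + 160.7824 = 491.3172
Σxy = 2202.0505 + 12.68×41.41 = 2202.0505 + 525.0788 = 2727.1293

Step 2: Recompute the slope with b₁ = (nΣxy − ΣxΣy) / (nΣx² − (Σx)²)
Numerator   = 11×2727.1293 − 68.72×428.84 = 29998.4223 − 29469.8848 = 528.5375
Denominator = 11×491.3172 − 68.72² = 5404.4892 − 4722.4384 = 682.0508
b₁(new) = 528.5375 / 682.0508 = 0.7749

(Same formula on the original sums: (10×2202.0505 − 56.04×387.43) / (10×330.5348 − 56.04²) = 308.9278 / 164.8664 = 1.8738, matching the given fit.)

Step 3: Change in slope
Δβ₁ = 0.7749 − 1.8738 = -1.0989
Relative change = -1.0989 / 1.8738 × 100% = -58.6%
→ the slope decreases when the point is added.

A high-leverage point only changes the slope if it is off the original line; here y = 41.41 is below the original trend, so the slope decreases.
In practice: examine leverage (hᵢ) and Cook's distance rather than deleting it automatically.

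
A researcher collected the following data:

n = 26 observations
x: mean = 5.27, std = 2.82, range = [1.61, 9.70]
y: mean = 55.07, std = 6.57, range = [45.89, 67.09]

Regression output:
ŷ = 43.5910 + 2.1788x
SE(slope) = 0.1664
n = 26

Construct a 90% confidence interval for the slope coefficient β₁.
The 90% CI for β₁ is (1.8941, 2.4635)

Confidence interval for the slope:

The 90% CI for β₁ is: β̂₁ ± t*(α/2, n-2) × SE(β̂₁)

Step 1: Find critical t-value
- Confidence level = 0.9
- Degrees of freedom = n - 2 = 26 - 2 = 24
- t*(α/2, 24) = 1.7109

Step 2: Calculate margin of error
Margin = 1.7109 × 0.1664 = 0.2847

Step 3: Construct interval
CI = 2.1788 ± 0.2847
CI = (1.8941, 2.4635)

Interpretation: each one-unit increase in x is associated with a change in mean y of between 1.8941 and 2.4635, with 90% confidence.
The interval does not include 0, suggesting a significant linear relationship.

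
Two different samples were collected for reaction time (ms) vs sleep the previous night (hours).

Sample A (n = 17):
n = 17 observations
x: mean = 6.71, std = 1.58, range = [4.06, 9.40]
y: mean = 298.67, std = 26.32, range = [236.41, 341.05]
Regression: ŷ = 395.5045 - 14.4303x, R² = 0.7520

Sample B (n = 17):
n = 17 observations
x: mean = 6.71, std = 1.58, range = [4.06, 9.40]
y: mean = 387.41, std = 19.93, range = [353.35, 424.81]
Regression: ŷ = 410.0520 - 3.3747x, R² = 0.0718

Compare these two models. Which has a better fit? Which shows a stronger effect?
Model A has the better fit (R² = 0.7520 vs 0.0718). Model A shows the stronger effect (|β₁| = 14.4303 vs 3.3747).

Model Comparison:

Fit — compare R²:
- Model A: R² = 0.7520 → 75.20% of variance in reaction time explained
- Model B: R² = 0.0718 → 7.18% of variance in reaction time explained
- 0.7520 > 0.0718 → Model A has the better fit

Which has the larger per-hour effect? (|β₁|)
- Model A: β₁ = -14.4303 → predicted reaction time falls 14.4303 ms per additional hour of sleep
- Model B: β₁ = -3.3747 → predicted reaction time falls 3.3747 ms per additional hour of sleep
- |-14.4303| > |-3.3747| → Model A shows the stronger marginal effect

Note: R² measures how tightly points cluster around the line; β₁ measures how steep the line is — they answer different questions.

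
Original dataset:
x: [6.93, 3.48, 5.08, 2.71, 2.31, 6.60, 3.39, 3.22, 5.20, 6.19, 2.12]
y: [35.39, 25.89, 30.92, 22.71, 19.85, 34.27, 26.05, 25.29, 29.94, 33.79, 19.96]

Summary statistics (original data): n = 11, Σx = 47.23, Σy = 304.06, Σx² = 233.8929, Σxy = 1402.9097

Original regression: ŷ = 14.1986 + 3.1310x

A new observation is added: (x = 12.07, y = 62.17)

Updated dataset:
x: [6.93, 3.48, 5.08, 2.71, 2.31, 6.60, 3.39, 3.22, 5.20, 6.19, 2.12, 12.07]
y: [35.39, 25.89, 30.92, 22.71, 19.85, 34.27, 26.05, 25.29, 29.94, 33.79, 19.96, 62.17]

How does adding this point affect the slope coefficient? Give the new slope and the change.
The slope changes from 3.1310 to 3.9696 (change of +0.8386, or +26.8%).

x = 12.07 lies well outside the original x-range [2.12, 6.93] (x̄ ≈ 4.29), so this observation has high leverage and can move the slope substantially.

Step 1: Update the sums with the new point (n goes from 11 to 12)
Σx  = 47.23 + 12.07 = 59.30
Σy  = 304.06 + 62.17 = 366.23
Σx² = 233.8929 + 12.07² = 233.8929 + 145.6849 = 379.5778
Σxy = 1402.9097 + 12.07×62.17 = 1402.9097 + 750.3919 = 2153.3016

Step 2: Recompute the slope with b₁ = (nΣxy − ΣxΣy) / (nΣx² − (Σx)²)
Numerator   = 12×2153.3016 − 59.30×366.23 = 25839.6192 − 21717.4390 = 4122.1802
Denominator = 12×379.5778 − 59.30² = 4554.9336 − 3516.4900 = 1038.4436
b₁(new) = 4122.1802 / 1038.4436 = 3.9696

(Same formula on the original sums: (11×1402.9097 − 47.23×304.06) / (11×233.8929 − 47.23²) = 1071.2529 / 342.1490 = 3.1310, matching the given fit.)

Step 3: Change in slope
Δβ₁ = 3.9696 − 3.1310 = +0.8386
Relative change = +0.8386 / 3.1310 × 100% = +26.8%
→ the slope increases when the point is added.

A high-leverage point only changes the slope if it is off the original line; here y = 62.17 is above the original trend, so the slope increases.
In practice: check such a point for data-entry or measurement error; refit with and without it and report both if conclusions differ.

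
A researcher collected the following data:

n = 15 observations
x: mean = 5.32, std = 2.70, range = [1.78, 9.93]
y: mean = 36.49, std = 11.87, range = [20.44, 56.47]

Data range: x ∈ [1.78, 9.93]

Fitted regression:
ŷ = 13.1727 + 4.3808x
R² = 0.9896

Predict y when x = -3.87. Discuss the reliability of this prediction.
The equation gives ŷ = -3.7810; however x = -3.87 is 5.65 units below the observed range, so this extrapolated value should not be trusted.

Prediction calculation:
ŷ = 13.1727 + 4.3808 × (-3.87)
ŷ = -3.7810

Reliability:
- Data range: x ∈ [1.78, 9.93]
- Prediction point: x = -3.87 is 5.65 units below the observed range → this is EXTRAPOLATION, not interpolation

Why that matters here:
- The linear relationship may not hold outside the observed range
- The standard error of prediction grows with (x − x̄)², and x = -3.87 is far from x̄ = 5.32
- There are no observations near this x to validate the fitted line there

Report the number if required, but flag clearly that it is an extrapolation.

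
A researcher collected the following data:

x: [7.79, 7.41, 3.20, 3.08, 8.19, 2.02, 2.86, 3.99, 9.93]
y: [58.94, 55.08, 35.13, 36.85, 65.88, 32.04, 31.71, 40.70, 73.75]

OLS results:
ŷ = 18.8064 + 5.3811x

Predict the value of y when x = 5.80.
ŷ = 50.0168

x = 5.80 lies inside the observed range [2.02, 9.93], so the fitted equation applies directly:

ŷ = 18.8064 + 5.3811 × 5.80
ŷ = 18.8064 + 31.2104
ŷ = 50.0168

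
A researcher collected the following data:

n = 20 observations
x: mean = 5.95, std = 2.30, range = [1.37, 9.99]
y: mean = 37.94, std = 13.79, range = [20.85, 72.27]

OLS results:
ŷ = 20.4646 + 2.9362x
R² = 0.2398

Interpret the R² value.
The model explains 23.98% of the variance in y (R² = 0.2398), leaving 76.02% unexplained; the fit is weak.

R² (coefficient of determination) measures the proportion of variance in y explained by the regression model.

Here R² = 0.2398:
- Explained: 23.98% of the variation in y
- Unexplained (residual): 100% − 23.98% = 76.02%
- Rule of thumb (below 0.3 weak; 0.3 to below 0.7 moderate; 0.7 and above strong) → weak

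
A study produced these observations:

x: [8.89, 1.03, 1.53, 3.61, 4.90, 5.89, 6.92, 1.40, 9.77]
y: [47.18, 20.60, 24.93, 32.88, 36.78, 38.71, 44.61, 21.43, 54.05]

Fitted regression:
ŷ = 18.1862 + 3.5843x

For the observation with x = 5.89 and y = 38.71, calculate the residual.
Residual = -0.5877

The residual is the difference between the actual value and the predicted value:

Residual = y - ŷ

Step 1: Calculate predicted value
ŷ = 18.1862 + 3.5843 × 5.89
ŷ = 39.2977

Step 2: Calculate residual
Residual = 38.71 - 39.2977
Residual = -0.5877

Interpretation: the model overestimates the actual value by 0.5877 at this point (negative residual → observation lies below the fitted line).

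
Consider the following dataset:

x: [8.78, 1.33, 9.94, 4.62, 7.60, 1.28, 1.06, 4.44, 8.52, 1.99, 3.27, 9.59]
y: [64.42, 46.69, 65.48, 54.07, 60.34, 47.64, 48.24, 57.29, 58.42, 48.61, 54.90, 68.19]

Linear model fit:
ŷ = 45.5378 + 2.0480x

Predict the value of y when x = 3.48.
ŷ = 52.6648

x = 3.48 lies inside the observed range [1.06, 9.94], so the fitted equation applies directly:

ŷ = 45.5378 + 2.0480 × 3.48
ŷ = 45.5378 + 7.1270
ŷ = 52.6648

This is a point prediction; actual observations scatter around it by roughly the residual standard deviation.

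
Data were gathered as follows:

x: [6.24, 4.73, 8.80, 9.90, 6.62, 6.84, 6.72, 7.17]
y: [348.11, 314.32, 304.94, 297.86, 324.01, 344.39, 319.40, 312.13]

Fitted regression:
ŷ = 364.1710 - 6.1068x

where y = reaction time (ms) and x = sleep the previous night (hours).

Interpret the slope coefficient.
On average, reaction time is about 6.1068 ms lower for every extra hour of sleep.

The slope β₁ = -6.1068 gives the rate at which the fitted reaction time changes with sleep.

Interpretation:
- Sleep up by 1 hour → predicted reaction time decreases by 6.1068 ms
- The effect is assumed constant over the observed range of x (linearity)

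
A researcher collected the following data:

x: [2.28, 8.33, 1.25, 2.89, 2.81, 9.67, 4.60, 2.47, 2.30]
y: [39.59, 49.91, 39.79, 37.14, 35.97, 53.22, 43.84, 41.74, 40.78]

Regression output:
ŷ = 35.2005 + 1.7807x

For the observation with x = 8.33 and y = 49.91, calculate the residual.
Residual = -0.1237

The residual is the difference between the actual value and the predicted value:

Residual = y - ŷ

Step 1: Calculate predicted value
ŷ = 35.2005 + 1.7807 × 8.33
ŷ = 50.0337

Step 2: Calculate residual
Residual = 49.91 - 50.0337
Residual = -0.1237

Sign check: y < ŷ, so the point is below the line and the fit overestimates here.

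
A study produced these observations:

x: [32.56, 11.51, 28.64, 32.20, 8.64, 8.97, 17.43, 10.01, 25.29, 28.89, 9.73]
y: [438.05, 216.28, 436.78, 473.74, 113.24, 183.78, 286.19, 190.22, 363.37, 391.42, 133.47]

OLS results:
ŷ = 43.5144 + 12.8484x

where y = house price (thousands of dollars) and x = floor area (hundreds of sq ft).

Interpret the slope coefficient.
For each additional hundred sq ft of floor area, predicted house price increases by approximately 12.8484 thousand dollars.

The slope coefficient β₁ = 12.8484 represents the marginal effect of floor area on house price.

Interpretation:
- Floor area up by 1 hundred sq ft → predicted house price increases by 12.8484 thousand dollars
- This is a linear approximation: the same per-unit change is assumed across the whole observed x range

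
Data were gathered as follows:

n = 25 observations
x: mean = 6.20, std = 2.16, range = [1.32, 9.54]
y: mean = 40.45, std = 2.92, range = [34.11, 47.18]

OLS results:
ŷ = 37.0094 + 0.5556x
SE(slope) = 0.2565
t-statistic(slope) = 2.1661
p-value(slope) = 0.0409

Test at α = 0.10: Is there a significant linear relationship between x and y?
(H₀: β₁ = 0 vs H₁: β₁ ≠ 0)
Reject H₀: p-value = 0.0409 < α = 0.10. The linear relationship is significant at the 10% level.

Hypothesis test for the slope coefficient:

H₀: β₁ = 0 (no linear relationship)
H₁: β₁ ≠ 0 (linear relationship exists)

Test statistic: t = β̂₁ / SE(β̂₁) = 0.5556 / 0.2565 = 2.1661

p = 0.0409: how often a slope estimate this far from 0 (in SE units) would arise by chance if β₁ were truly 0.

Decision rule: reject H₀ if p-value < α.
p-value = 0.0409 < α = 0.10 → reject H₀.

Conclusion: the linear association between x and y is significant at the 10% level.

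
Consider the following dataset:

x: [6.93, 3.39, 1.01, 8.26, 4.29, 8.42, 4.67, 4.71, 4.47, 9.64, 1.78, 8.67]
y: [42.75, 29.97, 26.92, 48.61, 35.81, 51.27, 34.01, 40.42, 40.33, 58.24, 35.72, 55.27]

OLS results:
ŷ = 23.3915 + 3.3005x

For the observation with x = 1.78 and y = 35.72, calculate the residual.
Residual = 6.4536

The residual is the difference between the actual value and the predicted value:

Residual = y - ŷ

Step 1: Calculate predicted value
ŷ = 23.3915 + 3.3005 × 1.78
ŷ = 29.2664

Step 2: Calculate residual
Residual = 35.72 - 29.2664
Residual = 6.4536

The residual is positive, so the observed y = 35.72 sits above the regression line (the line underestimates it by 6.4536).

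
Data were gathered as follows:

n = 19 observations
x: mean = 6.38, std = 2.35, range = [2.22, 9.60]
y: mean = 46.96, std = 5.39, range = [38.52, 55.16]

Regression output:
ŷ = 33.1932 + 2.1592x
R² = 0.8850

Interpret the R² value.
R² = 0.8850 means 88.50% of the variation in y is explained by the linear relationship with x. This indicates a strong fit.

R² (coefficient of determination) measures the proportion of variance in y explained by the regression model.

Here R² = 0.8850:
- Explained: 88.50% of the variation in y
- Unexplained (residual): 100% − 88.50% = 11.50%
- Rule of thumb (below 0.3 weak; 0.3 to below 0.7 moderate; 0.7 and above strong) → strong

Calculation: R² = 1 − (SS_res / SS_tot), where SS_res is the sum of squared residuals and SS_tot the total sum of squares.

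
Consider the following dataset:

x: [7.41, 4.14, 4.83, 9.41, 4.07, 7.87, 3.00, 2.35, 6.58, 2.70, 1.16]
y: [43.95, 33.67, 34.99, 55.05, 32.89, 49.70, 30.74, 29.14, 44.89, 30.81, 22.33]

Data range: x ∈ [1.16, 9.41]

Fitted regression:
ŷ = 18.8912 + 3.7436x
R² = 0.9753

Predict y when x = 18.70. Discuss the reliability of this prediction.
ŷ = 88.8965, but this is extrapolation (above the data range [1.16, 9.41]) and may be unreliable.

Prediction calculation:
ŷ = 18.8912 + 3.7436 × 18.70
ŷ = 88.8965

Reliability:
- Data range: x ∈ [1.16, 9.41]
- Prediction point: x = 18.70 is 9.29 units above the observed range → this is EXTRAPOLATION, not interpolation

Why that matters here:
- There are no observations near this x to validate the fitted line there
- The linear relationship may not hold outside the observed range
- The standard error of prediction grows with (x − x̄)², and x = 18.70 is far from x̄ = 4.87

A defensible statement: 'if the linear trend continued to x = 18.70, y would be about 88.8965' — the premise is untested.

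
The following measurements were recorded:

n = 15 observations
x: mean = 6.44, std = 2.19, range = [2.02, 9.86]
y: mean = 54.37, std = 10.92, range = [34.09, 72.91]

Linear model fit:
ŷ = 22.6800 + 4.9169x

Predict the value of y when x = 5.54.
ŷ = 49.9196

Plug x = 5.54 into the fitted line:

ŷ = 22.6800 + 4.9169 × 5.54
ŷ = 22.6800 + 27.2396
ŷ = 49.9196

This is a point prediction; actual observations scatter around it by roughly the residual standard deviation.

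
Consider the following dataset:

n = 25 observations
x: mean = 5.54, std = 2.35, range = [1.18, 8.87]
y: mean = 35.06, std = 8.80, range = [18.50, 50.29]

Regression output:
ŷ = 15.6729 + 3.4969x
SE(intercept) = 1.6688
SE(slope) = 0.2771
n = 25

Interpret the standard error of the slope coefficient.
SE(slope) = 0.2771 measures the uncertainty in the estimated slope. The coefficient is estimated precisely (SE/|β̂₁| = 7.9%).

SE(β̂₁) = 0.2771 says: if we drew many samples of n = 25 from the same population and refit each time, the fitted slopes would scatter with a standard deviation of roughly 0.2771 around the true β₁.

Relative precision:
- SE / |β̂₁| = 0.2771 / 3.4969 = 7.9%
- Rule of thumb (under 20%: precise; 20% to under 50%: moderately precise; 50% or more: imprecise) → precise

Rough 95% range (±2 SE): 3.4969 ± 0.5542 → (2.9427, 4.0511).

What drives SE(β̂₁): wider spread of x values → smaller SE.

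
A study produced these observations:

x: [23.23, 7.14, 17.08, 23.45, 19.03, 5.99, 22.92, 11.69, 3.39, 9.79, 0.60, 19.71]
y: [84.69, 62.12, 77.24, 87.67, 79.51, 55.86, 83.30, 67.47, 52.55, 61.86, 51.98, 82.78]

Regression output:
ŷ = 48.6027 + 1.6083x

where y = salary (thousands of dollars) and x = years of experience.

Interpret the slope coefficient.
On average, salary is about 1.6083 thousand dollars higher for every extra year of experience.

The slope coefficient β₁ = 1.6083 represents the marginal effect of experience on salary.

Interpretation:
- Experience up by 1 year → predicted salary increases by 1.6083 thousand dollars
- This is a linear approximation: the same per-unit change is assumed across the whole observed x range

The intercept β₀ = 48.6027 is the predicted salary when experience = 0; since the smallest observed x is 0.60, this is an extrapolation and mainly anchors the line.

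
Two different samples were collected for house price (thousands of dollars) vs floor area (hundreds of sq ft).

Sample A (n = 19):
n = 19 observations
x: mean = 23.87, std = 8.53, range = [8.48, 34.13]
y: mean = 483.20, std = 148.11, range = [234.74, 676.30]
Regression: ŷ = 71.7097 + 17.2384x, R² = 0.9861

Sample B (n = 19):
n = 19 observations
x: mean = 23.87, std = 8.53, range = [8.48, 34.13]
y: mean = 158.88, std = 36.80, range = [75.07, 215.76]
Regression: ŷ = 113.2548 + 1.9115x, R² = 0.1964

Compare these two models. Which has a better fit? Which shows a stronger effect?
Model A has the better fit (R² = 0.9861 vs 0.1964). Model A shows the stronger effect (|β₁| = 17.2384 vs 1.9115).

Model Comparison:

Goodness of fit (R²):
- Model A: R² = 0.9861 → 98.61% of variance in house price explained
- Model B: R² = 0.1964 → 19.64% of variance in house price explained
- 0.9861 > 0.1964 → Model A has the better fit

Which has the larger per-hundred sq ft effect? (|β₁|)
- Model A: β₁ = 17.2384 → predicted house price rises 17.2384 thousand dollars per additional hundred sq ft of floor area
- Model B: β₁ = 1.9115 → predicted house price rises 1.9115 thousand dollars per additional hundred sq ft of floor area
- |17.2384| > |1.9115| → Model A shows the stronger marginal effect

Note: R² measures how tightly points cluster around the line; β₁ measures how steep the line is — they answer different questions.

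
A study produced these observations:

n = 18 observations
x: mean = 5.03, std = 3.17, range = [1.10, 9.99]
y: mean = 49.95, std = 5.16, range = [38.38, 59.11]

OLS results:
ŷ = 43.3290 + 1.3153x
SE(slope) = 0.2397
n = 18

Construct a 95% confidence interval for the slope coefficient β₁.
The 95% CI for β₁ is (0.8072, 1.8234)

Confidence interval for the slope:

The 95% CI for β₁ is: β̂₁ ± t*(α/2, n-2) × SE(β̂₁)

Step 1: Find critical t-value
- Confidence level = 0.95
- Degrees of freedom = n - 2 = 18 - 2 = 16
- t*(α/2, 16) = 2.1199

Step 2: Calculate margin of error
Margin = 2.1199 × 0.2397 = 0.5081

Step 3: Construct interval
CI = 1.3153 ± 0.5081
CI = (0.8072, 1.8234)

Interpretation: intervals built this way capture the true β₁ in 95% of repeated samples; here the plausible range for the per-unit effect of x on y is 0.8072 to 1.8234.
Both endpoints are positive, so the data support a genuinely positive slope at this confidence level.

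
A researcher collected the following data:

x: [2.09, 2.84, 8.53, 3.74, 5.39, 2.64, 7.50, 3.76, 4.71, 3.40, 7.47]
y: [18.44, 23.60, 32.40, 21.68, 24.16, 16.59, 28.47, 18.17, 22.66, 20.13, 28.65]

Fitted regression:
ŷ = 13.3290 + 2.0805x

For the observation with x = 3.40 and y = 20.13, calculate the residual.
Residual = -0.2727

The residual is the difference between the actual value and the predicted value:

Residual = y - ŷ

Step 1: Calculate predicted value
ŷ = 13.3290 + 2.0805 × 3.40
ŷ = 20.4027

Step 2: Calculate residual
Residual = 20.13 - 20.4027
Residual = -0.2727

The residual is negative, so the observed y = 20.13 sits below the regression line (the line overestimates it by 0.2727).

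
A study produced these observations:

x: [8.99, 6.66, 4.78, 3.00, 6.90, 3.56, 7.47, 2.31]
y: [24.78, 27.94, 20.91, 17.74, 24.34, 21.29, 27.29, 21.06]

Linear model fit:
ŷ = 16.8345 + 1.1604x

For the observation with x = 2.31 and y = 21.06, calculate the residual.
Residual = 1.5450

The residual is the difference between the actual value and the predicted value:

Residual = y - ŷ

Step 1: Calculate predicted value
ŷ = 16.8345 + 1.1604 × 2.31
ŷ = 19.5150

Step 2: Calculate residual
Residual = 21.06 - 19.5150
Residual = 1.5450

Sign check: y > ŷ, so the point is above the line and the fit underestimates here.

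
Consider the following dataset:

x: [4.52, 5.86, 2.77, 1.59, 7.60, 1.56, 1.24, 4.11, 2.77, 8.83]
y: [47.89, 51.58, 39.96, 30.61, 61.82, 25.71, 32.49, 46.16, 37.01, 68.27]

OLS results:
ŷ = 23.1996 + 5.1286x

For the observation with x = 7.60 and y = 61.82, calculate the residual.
Residual = -0.3570

The residual is the difference between the actual value and the predicted value:

Residual = y - ŷ

Step 1: Calculate predicted value
ŷ = 23.1996 + 5.1286 × 7.60
ŷ = 62.1770

Step 2: Calculate residual
Residual = 61.82 - 62.1770
Residual = -0.3570

Interpretation: the model overestimates the actual value by 0.3570 at this point (negative residual → observation lies below the fitted line).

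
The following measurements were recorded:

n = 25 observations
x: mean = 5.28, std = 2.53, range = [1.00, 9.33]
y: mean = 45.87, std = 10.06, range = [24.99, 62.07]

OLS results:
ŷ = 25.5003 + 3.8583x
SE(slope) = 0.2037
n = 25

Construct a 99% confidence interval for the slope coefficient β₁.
The 99% CI for β₁ is (3.2865, 4.4301)

Confidence interval for the slope:

The 99% CI for β₁ is: β̂₁ ± t*(α/2, n-2) × SE(β̂₁)

Step 1: Find critical t-value
- Confidence level = 0.99
- Degrees of freedom = n - 2 = 25 - 2 = 23
- t*(α/2, 23) = 2.8073

Step 2: Calculate margin of error
Margin = 2.8073 × 0.2037 = 0.5718

Step 3: Construct interval
CI = 3.8583 ± 0.5718
CI = (3.2865, 4.4301)

Interpretation: intervals built this way capture the true β₁ in 99% of repeated samples; here the plausible range for the per-unit effect of x on y is 3.2865 to 4.4301.
Since 0 is outside the interval, a two-sided test at α = 0.01 would reject H₀: β₁ = 0.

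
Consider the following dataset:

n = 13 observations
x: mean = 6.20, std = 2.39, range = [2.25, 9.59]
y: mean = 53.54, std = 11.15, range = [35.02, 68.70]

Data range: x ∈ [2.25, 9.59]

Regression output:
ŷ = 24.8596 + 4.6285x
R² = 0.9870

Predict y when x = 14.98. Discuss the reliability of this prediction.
ŷ = 94.1945 (extrapolation — x = 14.98 lies outside [2.25, 9.59], so reliability is low).

Prediction calculation:
ŷ = 24.8596 + 4.6285 × 14.98
ŷ = 94.1945

Reliability:
- Data range: x ∈ [2.25, 9.59]
- Prediction point: x = 14.98 is 5.39 units above the observed range → this is EXTRAPOLATION, not interpolation

Why that matters here:
- Real relationships often flatten, saturate, or turn nonlinear at extremes
- There are no observations near this x to validate the fitted line there

The R² = 0.9870 only validates the fit within [2.25, 9.59]; treat ŷ = 94.1945 with caution.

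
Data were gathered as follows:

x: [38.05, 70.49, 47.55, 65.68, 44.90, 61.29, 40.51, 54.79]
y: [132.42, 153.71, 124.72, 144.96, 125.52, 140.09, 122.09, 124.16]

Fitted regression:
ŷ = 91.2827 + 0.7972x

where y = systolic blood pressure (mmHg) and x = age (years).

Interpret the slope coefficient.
An increase of one year in age is associated with a 0.7972 mmHg increase in predicted blood pressure.

β₁ = 0.7972 is the change in predicted blood pressure (mmHg) per additional year of age.

Interpretation:
- Age up by 1 year → predicted blood pressure increases by 0.7972 mmHg
- The effect is assumed constant over the observed range of x (linearity)
- The sign (+) gives the direction; the magnitude 0.7972 gives the size of the effect per year

The intercept β₀ = 91.2827 is the predicted blood pressure when age = 0; since the smallest observed x is 38.05, this is an extrapolation and mainly anchors the line.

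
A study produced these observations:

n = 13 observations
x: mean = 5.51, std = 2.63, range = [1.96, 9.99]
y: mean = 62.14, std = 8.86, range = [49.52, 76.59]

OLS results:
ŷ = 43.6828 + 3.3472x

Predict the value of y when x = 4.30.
ŷ = 58.0758

To predict y for x = 4.30, substitute into the regression equation:

ŷ = 43.6828 + 3.3472 × 4.30
ŷ = 43.6828 + 14.3930
ŷ = 58.0758

This is the fitted mean response at that x — an individual observation would come with a wider prediction interval.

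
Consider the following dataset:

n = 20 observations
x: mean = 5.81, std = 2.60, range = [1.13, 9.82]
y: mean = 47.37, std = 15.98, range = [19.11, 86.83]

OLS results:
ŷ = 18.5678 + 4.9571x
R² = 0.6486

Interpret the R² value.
R² = 0.6486 means 64.86% of the variation in y is explained by the linear relationship with x. This indicates a moderate fit.

R² (coefficient of determination) measures the proportion of variance in y explained by the regression model.

Here R² = 0.6486:
- Explained: 64.86% of the variation in y
- Unexplained (residual): 100% − 64.86% = 35.14%
- Rule of thumb (below 0.3 weak; 0.3 to below 0.7 moderate; 0.7 and above strong) → moderate

Note: R² says nothing about causation, and a high R² does not by itself mean the linear form is appropriate — check the residuals.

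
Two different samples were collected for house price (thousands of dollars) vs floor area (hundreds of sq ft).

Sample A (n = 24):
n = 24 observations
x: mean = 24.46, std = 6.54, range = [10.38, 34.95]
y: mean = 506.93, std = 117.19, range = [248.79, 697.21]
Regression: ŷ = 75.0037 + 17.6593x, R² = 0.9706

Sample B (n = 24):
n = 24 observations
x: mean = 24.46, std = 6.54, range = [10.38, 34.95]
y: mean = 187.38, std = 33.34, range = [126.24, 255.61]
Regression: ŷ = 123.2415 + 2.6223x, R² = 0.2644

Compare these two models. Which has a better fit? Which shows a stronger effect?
Model A has the better fit (R² = 0.9706 vs 0.2644). Model A shows the stronger effect (|β₁| = 17.6593 vs 2.6223).

Model Comparison:

Which explains more variance? (R²)
- Model A: R² = 0.9706 → 97.06% of variance in house price explained
- Model B: R² = 0.2644 → 26.44% of variance in house price explained
- 0.9706 > 0.2644 → Model A has the better fit

Effect size (slope magnitude):
- Model A: β₁ = 17.6593 → predicted house price rises 17.6593 thousand dollars per additional hundred sq ft of floor area
- Model B: β₁ = 2.6223 → predicted house price rises 2.6223 thousand dollars per additional hundred sq ft of floor area
- |17.6593| > |2.6223| → Model A shows the stronger marginal effect

Note: A better fit (higher R²) doesn't necessarily mean a more important relationship.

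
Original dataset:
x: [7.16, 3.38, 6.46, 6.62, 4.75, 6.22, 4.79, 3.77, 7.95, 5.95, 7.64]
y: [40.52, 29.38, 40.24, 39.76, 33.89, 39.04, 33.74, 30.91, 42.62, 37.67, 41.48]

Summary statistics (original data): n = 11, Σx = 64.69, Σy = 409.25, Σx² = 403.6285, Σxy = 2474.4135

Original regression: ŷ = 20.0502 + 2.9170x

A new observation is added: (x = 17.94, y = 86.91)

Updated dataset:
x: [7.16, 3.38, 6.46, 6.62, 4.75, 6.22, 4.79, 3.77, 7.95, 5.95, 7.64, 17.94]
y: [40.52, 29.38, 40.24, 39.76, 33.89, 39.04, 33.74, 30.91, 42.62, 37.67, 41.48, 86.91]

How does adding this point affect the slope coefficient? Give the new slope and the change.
The slope changes from 2.9170 to 3.9433 (change of +1.0263, or +35.2%).

The new point has HIGH LEVERAGE: x = 17.94 is far from the original mean x̄ = 64.69/11 ≈ 5.88 (original range [3.38, 7.95]).

Step 1: Update the sums with the new point (n goes from 11 to 12)
Σx  = 64.69 + 17.94 = 82.63
Σy  = 409.25 + 86.91 = 496.16
Σx² = 403.6285 + 17.94² = 403.6285 + 321.8436 = 725.4721
Σxy = 2474.4135 + 17.94×86.91 = 2474.4135 + 1559.1654 = 4033.5789

Step 2: Recompute the slope with b₁ = (nΣxy − ΣxΣy) / (nΣx² − (Σx)²)
Numerator   = 12×4033.5789 − 82.63×496.16 = 48402.9468 − 40997.7008 = 7405.2460
Denominator = 12×725.4721 − 82.63² = 8705.6652 − 6827.7169 = 1877.9483
b₁(new) = 7405.2460 / 1877.9483 = 3.9433

(Same formula on the original sums: (11×2474.4135 − 64.69×409.25) / (11×403.6285 − 64.69²) = 744.1660 / 255.1174 = 2.9170, matching the given fit.)

Step 3: Change in slope
Δβ₁ = 3.9433 − 2.9170 = +1.0263
Relative change = +1.0263 / 2.9170 × 100% = +35.2%
→ the slope increases when the point is added.

Because the point sits above the extension of the original line at a high-leverage x, it tilts the fit up.
In practice: check such a point for data-entry or measurement error; refit with and without it and report both if conclusions differ.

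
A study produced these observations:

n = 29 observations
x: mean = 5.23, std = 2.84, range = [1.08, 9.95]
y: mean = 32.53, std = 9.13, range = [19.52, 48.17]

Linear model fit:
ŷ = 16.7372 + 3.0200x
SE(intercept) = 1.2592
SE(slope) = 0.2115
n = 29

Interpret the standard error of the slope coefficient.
SE(slope) = 0.2115 measures the uncertainty in the estimated slope. The coefficient is estimated precisely (SE/|β̂₁| = 7.0%).

SE(β̂₁) = 0.2115 says: if we drew many samples of n = 29 from the same population and refit each time, the fitted slopes would scatter with a standard deviation of roughly 0.2115 around the true β₁.

Relative precision:
- SE / |β̂₁| = 0.2115 / 3.0200 = 7.0%
- Rule of thumb (under 20%: precise; 20% to under 50%: moderately precise; 50% or more: imprecise) → precise

Link to the t-test: t = β̂₁ / SE(β̂₁) = 3.0200 / 0.2115 = 14.2790, the statistic for H₀: β₁ = 0.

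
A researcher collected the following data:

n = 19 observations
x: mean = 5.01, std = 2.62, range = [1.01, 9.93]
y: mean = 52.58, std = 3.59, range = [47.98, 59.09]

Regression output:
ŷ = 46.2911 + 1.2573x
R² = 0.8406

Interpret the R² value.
About 84.06% of the variability in y is accounted for by the regression on x (R² = 0.8406) — a strong linear fit.

The coefficient of determination R² is the fraction of the total variation in y that the fitted line accounts for.

Here R² = 0.8406:
- Explained: 84.06% of the variation in y
- Unexplained (residual): 100% − 84.06% = 15.94%
- Rule of thumb (below 0.3 weak; 0.3 to below 0.7 moderate; 0.7 and above strong) → strong

Equivalently, for simple linear regression R² = r², so |r| = √0.8406 ≈ 0.9168.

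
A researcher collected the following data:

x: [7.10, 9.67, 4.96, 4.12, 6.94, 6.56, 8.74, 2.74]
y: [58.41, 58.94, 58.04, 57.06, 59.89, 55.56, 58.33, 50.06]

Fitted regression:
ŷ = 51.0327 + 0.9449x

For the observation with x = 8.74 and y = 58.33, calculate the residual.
Residual = -0.9611

The residual is the difference between the actual value and the predicted value:

Residual = y - ŷ

Step 1: Calculate predicted value
ŷ = 51.0327 + 0.9449 × 8.74
ŷ = 59.2911

Step 2: Calculate residual
Residual = 58.33 - 59.2911
Residual = -0.9611

The residual is negative, so the observed y = 58.33 sits below the regression line (the line overestimates it by 0.9611).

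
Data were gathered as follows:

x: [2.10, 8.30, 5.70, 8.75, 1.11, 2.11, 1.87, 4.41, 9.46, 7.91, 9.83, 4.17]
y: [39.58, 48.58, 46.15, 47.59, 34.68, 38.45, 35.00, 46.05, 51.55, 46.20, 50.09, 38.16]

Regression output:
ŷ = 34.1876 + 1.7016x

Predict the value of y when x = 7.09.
ŷ = 46.2519

To predict y for x = 7.09, substitute into the regression equation:

ŷ = 34.1876 + 1.7016 × 7.09
ŷ = 34.1876 + 12.0643
ŷ = 46.2519

This is a point prediction; actual observations scatter around it by roughly the residual standard deviation.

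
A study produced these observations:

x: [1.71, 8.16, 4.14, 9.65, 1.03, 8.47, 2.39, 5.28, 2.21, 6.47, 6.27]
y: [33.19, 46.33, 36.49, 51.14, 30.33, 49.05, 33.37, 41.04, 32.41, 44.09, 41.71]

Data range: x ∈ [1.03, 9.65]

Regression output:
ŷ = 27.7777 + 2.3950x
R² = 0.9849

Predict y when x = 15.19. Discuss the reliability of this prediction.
The equation gives ŷ = 64.1578; however x = 15.19 is 5.54 units above the observed range, so this extrapolated value should not be trusted.

Prediction calculation:
ŷ = 27.7777 + 2.3950 × 15.19
ŷ = 64.1578

Reliability:
- Data range: x ∈ [1.03, 9.65]
- Prediction point: x = 15.19 is 5.54 units above the observed range → this is EXTRAPOLATION, not interpolation

Why that matters here:
- The linear relationship may not hold outside the observed range
- Real relationships often flatten, saturate, or turn nonlinear at extremes

Report the number if required, but flag clearly that it is an extrapolation.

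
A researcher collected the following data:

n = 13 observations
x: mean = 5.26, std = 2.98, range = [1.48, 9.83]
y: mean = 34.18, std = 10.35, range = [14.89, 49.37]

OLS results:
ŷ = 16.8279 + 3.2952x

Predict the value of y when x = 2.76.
ŷ = 25.9227

Plug x = 2.76 into the fitted line:

ŷ = 16.8279 + 3.2952 × 2.76
ŷ = 16.8279 + 9.0948
ŷ = 25.9227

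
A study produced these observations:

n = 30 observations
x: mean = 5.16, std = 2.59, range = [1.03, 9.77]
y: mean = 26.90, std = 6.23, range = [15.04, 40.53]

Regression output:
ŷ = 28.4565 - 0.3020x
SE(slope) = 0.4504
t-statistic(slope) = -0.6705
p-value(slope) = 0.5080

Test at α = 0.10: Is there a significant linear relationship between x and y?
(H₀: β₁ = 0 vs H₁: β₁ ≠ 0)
p-value = 0.5080 ≥ α = 0.10, so we fail to reject H₀. The relationship is not significant.

Hypothesis test for the slope coefficient:

H₀: β₁ = 0 (no linear relationship)
H₁: β₁ ≠ 0 (linear relationship exists)

Test statistic: t = β̂₁ / SE(β̂₁) = -0.3020 / 0.4504 = -0.6705

The p-value (0.5080) is the probability, under H₀, of a t-statistic at least as extreme as |t| = 0.6705 (two-sided, df = n − 2 = 28).

Decision rule: reject H₀ if p-value < α.
p-value = 0.5080 ≥ α = 0.10 → fail to reject H₀.

Conclusion: the linear association between x and y is not significant at the 10% level.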